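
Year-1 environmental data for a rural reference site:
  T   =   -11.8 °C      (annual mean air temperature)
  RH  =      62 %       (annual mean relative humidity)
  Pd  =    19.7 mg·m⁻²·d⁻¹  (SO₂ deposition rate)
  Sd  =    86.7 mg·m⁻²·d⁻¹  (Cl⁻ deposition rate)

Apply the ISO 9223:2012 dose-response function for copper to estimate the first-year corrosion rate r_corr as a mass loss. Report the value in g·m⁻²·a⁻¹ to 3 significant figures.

r_corr = 1.86 g·m⁻²·a⁻¹

copper: f(T) = +0.126·(T−10) [T≤10 °C] = -2.7468
  SO₂ term: 0.0053·19.7^0.26·exp(0.059·62-2.7468) = 0.02861
  Sd branch = 0.01025·Sd^0.27·e^(0.036·RH+0.049·T) = 0.1787 μm/a
  sum: 0.02861 + 0.1787 → r_corr = 0.2074 μm/a
Convert to mass loss: 0.2074 μm/a × 8.96 g/cm³ = 1.858 g·m⁻²·a⁻¹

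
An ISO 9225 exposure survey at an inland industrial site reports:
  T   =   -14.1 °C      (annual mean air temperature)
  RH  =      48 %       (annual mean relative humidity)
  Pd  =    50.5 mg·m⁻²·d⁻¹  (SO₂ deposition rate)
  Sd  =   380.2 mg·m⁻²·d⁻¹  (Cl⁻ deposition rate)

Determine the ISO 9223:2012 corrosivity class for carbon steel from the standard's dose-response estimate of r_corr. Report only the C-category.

C2

carbon steel: temperature factor f = +0.150·(-24.1) = -3.6150
  sulphur-dioxide contribution → 0.9564 μm/a
  chloride contribution → 11.25 μm/a
  total first-year rate 12.21 μm/a
ISO 9223 Table 2 (carbon steel): 1.3 < 12.2 ≤ 25 μm/a ⇒ C2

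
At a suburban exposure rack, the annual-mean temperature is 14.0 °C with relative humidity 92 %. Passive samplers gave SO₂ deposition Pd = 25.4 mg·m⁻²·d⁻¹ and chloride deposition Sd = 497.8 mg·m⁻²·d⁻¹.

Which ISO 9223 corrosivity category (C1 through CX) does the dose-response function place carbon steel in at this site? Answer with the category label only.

carbon steel: temperature factor f = -0.054·(4.0) = -0.2160
  Pd branch = 1.77·Pd^0.52·e^(0.02·RH+f) = 48.28 μm/a
  Cl⁻ term: 0.102·497.8^0.62·exp(0.033·92+0.04·14.0) = 174.8
  sum: 48.28 + 174.8 → r_corr = 223.1 μm/a
ISO 9223 Table 2 (carbon steel): 200 < 223 ≤ 700 μm/a ⇒ CX

CX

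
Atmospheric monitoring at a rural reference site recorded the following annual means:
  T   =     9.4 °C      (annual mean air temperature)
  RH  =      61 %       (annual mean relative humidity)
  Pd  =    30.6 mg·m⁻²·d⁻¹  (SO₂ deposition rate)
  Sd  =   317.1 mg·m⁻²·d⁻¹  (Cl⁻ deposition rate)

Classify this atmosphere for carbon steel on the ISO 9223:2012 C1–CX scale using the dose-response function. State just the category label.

carbon steel: temperature factor f = +0.150·(-0.6) = -0.0900
  SO₂ term: 1.77·30.6^0.52·exp(0.02·61-0.0900) = 32.46
  Sd branch = 0.102·Sd^0.62·e^(0.033·RH+0.04·T) = 39.52 μm/a
  sum: 32.46 + 39.52 → r_corr = 71.98 μm/a
Category bounds: 50…80 μm/a bracket r_corr ⇒ C4

C4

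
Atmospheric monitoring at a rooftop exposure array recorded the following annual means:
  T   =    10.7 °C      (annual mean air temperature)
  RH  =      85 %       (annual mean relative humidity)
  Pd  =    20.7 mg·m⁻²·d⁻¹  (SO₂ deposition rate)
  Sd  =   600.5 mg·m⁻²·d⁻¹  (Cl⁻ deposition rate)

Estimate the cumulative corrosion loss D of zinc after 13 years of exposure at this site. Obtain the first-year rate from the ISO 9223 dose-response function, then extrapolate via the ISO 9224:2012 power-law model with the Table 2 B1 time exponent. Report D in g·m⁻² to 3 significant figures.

zinc: temperature factor f = -0.071·(0.7) = -0.0497
  SO₂ term: 0.0129·20.7^0.44·exp(0.046·85-0.0497) = 2.323
  Sd branch = 0.0175·Sd^0.57·e^(0.008·RH+0.085·T) = 3.289 μm/a
  sum: 2.323 + 3.289 → r_corr = 5.613 μm/a
Long-term exponent b (ISO 9224 Table 2, B1) = 0.813
  D(13) = 5.613 × 13^0.813 = 5.613 × 8.047 = 45.17 μm
  Mass loss = 45.17 μm × 7.14 g/cm³ = 322.5 g·m⁻²

D(13) = 322 g·m⁻²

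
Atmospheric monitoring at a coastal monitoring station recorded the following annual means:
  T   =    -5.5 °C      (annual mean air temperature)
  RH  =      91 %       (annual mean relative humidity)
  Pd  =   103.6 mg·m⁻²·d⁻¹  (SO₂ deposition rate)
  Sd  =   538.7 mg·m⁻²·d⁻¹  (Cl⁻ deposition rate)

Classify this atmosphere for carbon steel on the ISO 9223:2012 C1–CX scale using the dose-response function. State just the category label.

C5

carbon steel: f(T) = +0.150·(T−10) [T≤10 °C] = -2.3250
  sulphur-dioxide contribution → 11.93 μm/a
  chloride contribution → 81.41 μm/a
  total first-year rate 93.34 μm/a
Category bounds: 80…200 μm/a bracket r_corr ⇒ C5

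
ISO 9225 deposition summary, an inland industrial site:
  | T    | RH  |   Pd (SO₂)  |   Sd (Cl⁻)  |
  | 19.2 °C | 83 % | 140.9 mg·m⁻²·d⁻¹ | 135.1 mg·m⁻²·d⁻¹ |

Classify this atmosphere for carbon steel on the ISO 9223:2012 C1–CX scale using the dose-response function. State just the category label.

C5

carbon steel: f(T) = -0.054·(T−10) [T>10 °C] = -0.4968
  sulphur-dioxide contribution → 74.23 μm/a
  chloride contribution → 71.23 μm/a
  ⇒ r_corr(carbon steel) = 145.5 μm/a
Category bounds: 80…200 μm/a bracket r_corr ⇒ C5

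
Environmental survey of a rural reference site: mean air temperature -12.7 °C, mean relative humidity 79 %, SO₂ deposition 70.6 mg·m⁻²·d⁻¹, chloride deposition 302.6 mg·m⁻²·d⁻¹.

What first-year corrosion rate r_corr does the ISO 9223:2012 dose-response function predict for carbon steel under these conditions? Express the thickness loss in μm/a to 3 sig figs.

carbon steel: T≤10 °C ⇒ hinge +0.150·(-12.7−10) = -3.4050
  sulphur-dioxide contribution → 2.611 μm/a
  chloride contribution → 28.73 μm/a
  ⇒ r_corr(carbon steel) = 31.34 μm/a

r_corr = 31.3 μm/a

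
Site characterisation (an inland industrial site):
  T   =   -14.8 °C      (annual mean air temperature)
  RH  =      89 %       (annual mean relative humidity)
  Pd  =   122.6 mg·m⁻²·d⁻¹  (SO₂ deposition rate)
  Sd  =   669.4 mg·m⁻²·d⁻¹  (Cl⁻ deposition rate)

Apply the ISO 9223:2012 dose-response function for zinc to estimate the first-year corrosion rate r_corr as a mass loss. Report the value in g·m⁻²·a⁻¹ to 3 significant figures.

r_corr = 20.8 g·m⁻²·a⁻¹

zinc: T≤10 °C ⇒ hinge +0.038·(-14.8−10) = -0.9424
  SO₂ term: 0.0129·122.6^0.44·exp(0.046·89-0.9424) = 2.502
  Cl⁻ term: 0.0175·669.4^0.57·exp(0.008·89+0.085·-14.8) = 0.4136
  sum: 2.502 + 0.4136 → r_corr = 2.915 μm/a
Convert to mass loss: 2.915 μm/a × 7.14 g/cm³ = 20.82 g·m⁻²·a⁻¹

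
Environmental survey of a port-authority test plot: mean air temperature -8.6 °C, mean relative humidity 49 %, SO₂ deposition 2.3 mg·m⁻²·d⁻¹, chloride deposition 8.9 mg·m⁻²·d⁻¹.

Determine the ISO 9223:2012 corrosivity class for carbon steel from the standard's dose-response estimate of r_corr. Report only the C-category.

carbon steel: f(T) = +0.150·(T−10) [T≤10 °C] = -2.7900
  Pd branch = 1.77·Pd^0.52·e^(0.02·RH+f) = 0.4467 μm/a
  Cl⁻ term: 0.102·8.9^0.62·exp(0.033·49+0.04·-8.6) = 1.413
  r_corr = 0.4467 + 1.413 = 1.859 μm/a
ISO 9223 Table 2 (carbon steel): 1.3 < 1.86 ≤ 25 μm/a ⇒ C2

C2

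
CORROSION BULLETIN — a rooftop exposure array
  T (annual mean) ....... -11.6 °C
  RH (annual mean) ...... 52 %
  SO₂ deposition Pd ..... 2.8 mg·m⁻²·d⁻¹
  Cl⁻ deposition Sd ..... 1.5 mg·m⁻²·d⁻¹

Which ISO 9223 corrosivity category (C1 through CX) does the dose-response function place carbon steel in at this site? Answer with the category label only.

carbon steel: temperature factor f = +0.150·(-21.6) = -3.2400
  sulphur-dioxide contribution → 0.335 μm/a
  chloride contribution → 0.4587 μm/a
  total first-year rate 0.7937 μm/a
ISO 9223 Table 2 (carbon steel): 0 < 0.794 ≤ 1.3 μm/a ⇒ C1

C1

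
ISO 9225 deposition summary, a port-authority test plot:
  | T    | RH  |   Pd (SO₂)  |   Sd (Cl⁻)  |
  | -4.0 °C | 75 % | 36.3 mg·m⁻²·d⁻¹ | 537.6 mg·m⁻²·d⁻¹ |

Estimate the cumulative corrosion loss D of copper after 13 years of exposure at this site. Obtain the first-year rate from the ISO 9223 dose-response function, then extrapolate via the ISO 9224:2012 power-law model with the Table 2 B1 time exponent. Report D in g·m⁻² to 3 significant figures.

copper: f(T) = +0.126·(T−10) [T≤10 °C] = -1.7640
  Pd branch = 0.0053·Pd^0.26·e^(0.059·RH+f) = 0.193 μm/a
  Sd branch = 0.01025·Sd^0.27·e^(0.036·RH+0.049·T) = 0.6846 μm/a
  sum: 0.193 + 0.6846 → r_corr = 0.8776 μm/a
Power-law: D(13) = r_corr · 13^0.667
  D(13) = 0.8776 × 13^0.667 = 0.8776 × 5.534 = 4.856 μm
  Mass loss = 4.856 μm × 8.96 g/cm³ = 43.51 g·m⁻²

D(13) = 43.5 g·m⁻²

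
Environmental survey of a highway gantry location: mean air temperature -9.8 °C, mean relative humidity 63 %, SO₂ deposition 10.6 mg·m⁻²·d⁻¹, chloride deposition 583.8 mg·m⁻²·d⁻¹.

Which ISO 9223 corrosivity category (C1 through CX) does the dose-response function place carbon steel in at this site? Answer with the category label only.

C3

carbon steel: T≤10 °C ⇒ hinge +0.150·(-9.8−10) = -2.9700
  Pd branch = 1.77·Pd^0.52·e^(0.02·RH+f) = 1.093 μm/a
  Cl⁻ term: 0.102·583.8^0.62·exp(0.033·63+0.04·-9.8) = 28.6
  sum: 1.093 + 28.6 → r_corr = 29.69 μm/a
29.7 μm/a falls in (25, 50] for carbon steel → category C3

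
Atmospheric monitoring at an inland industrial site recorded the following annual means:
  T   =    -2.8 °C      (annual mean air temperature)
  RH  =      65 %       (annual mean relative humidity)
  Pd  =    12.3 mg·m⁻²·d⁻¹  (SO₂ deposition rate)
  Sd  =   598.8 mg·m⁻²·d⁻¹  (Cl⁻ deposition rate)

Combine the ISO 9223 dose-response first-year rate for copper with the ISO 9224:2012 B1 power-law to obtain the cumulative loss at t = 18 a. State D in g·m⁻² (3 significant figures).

copper: f(T) = +0.126·(T−10) [T≤10 °C] = -1.6128
  sulphur-dioxide contribution → 0.09392 μm/a
  chloride contribution → 0.5215 μm/a
  total first-year rate 0.6154 μm/a
Long-term exponent b (ISO 9224 Table 2, B1) = 0.667
  D(18) = 0.6154 × 18^0.667 = 0.6154 × 6.875 = 4.231 μm
  Mass loss = 4.231 μm × 8.96 g/cm³ = 37.91 g·m⁻²

D(18) = 37.9 g·m⁻²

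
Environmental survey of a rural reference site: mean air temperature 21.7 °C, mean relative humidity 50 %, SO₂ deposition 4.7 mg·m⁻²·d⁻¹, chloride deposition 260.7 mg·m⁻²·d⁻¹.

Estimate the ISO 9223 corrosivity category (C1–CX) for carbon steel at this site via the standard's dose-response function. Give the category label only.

carbon steel: f(T) = -0.054·(T−10) [T>10 °C] = -0.6318
  SO₂ term: 1.77·4.7^0.52·exp(0.02·50-0.6318) = 5.72
  Sd branch = 0.102·Sd^0.62·e^(0.033·RH+0.04·T) = 39.83 μm/a
  sum: 5.72 + 39.83 → r_corr = 45.55 μm/a
ISO 9223 Table 2 (carbon steel): 25 < 45.5 ≤ 50 μm/a ⇒ C3

C3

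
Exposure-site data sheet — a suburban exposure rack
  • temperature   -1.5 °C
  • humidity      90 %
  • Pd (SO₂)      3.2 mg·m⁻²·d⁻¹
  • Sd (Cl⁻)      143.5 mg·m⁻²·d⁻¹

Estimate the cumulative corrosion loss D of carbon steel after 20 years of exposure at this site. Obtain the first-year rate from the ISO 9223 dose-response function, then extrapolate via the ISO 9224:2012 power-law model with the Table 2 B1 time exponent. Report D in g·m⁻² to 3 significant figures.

carbon steel: temperature factor f = +0.150·(-11.5) = -1.7250
  SO₂ term: 1.77·3.2^0.52·exp(0.02·90-1.7250) = 3.493
  Cl⁻ term: 0.102·143.5^0.62·exp(0.033·90+0.04·-1.5) = 40.7
  r_corr = 3.493 + 40.7 = 44.2 μm/a
Long-term exponent b (ISO 9224 Table 2, B1) = 0.523
  D(20) = 44.2 × 20^0.523 = 44.2 × 4.791 = 211.8 μm
  Mass loss = 211.8 μm × 7.85 g/cm³ = 1662 g·m⁻²

D(20) = 1.66e+03 g·m⁻²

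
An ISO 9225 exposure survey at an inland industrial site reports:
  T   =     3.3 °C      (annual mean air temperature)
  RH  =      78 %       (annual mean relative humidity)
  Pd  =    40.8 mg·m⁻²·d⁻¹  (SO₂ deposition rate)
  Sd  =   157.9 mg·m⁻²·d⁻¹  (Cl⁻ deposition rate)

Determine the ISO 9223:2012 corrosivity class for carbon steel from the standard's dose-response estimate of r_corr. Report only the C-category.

carbon steel: temperature factor f = +0.150·(-6.7) = -1.0050
  SO₂ term: 1.77·40.8^0.52·exp(0.02·78-1.0050) = 21.21
  Cl⁻ term: 0.102·157.9^0.62·exp(0.033·78+0.04·3.3) = 35.22
  sum: 21.21 + 35.22 → r_corr = 56.43 μm/a
56.4 μm/a falls in (50, 80] for carbon steel → category C4

C4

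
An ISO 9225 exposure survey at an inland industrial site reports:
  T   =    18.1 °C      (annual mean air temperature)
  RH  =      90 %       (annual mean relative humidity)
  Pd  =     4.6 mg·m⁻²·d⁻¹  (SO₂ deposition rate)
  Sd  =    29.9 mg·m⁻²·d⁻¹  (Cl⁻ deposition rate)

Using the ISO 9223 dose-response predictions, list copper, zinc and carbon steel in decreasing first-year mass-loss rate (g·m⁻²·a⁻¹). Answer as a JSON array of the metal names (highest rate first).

copper: f(T) = -0.080·(T−10) [T>10 °C] = -0.6480
  Pd branch = 0.0053·Pd^0.26·e^(0.059·RH+f) = 0.8342 μm/a
  Cl⁻ term: 0.01025·29.9^0.27·exp(0.036·90+0.049·18.1) = 1.59
  r_corr = 0.8342 + 1.59 = 2.424 μm/a
  mass loss = 2.424 μm/a × 8.96 g/cm³ = 21.72 g·m⁻²·a⁻¹
zinc: f(T) = -0.071·(T−10) [T>10 °C] = -0.5751
  Pd branch = 0.0129·Pd^0.44·e^(0.046·RH+f) = 0.8921 μm/a
  Cl⁻ term: 0.0175·29.9^0.57·exp(0.008·90+0.085·18.1) = 1.162
  sum: 0.8921 + 1.162 → r_corr = 2.054 μm/a
  mass loss = 2.054 μm/a × 7.14 g/cm³ = 14.66 g·m⁻²·a⁻¹
carbon steel: temperature factor f = -0.054·(8.1) = -0.4374
  SO₂ term: 1.77·4.6^0.52·exp(0.02·90-0.4374) = 15.29
  Sd branch = 0.102·Sd^0.62·e^(0.033·RH+0.04·T) = 33.71 μm/a
  sum: 15.29 + 33.71 → r_corr = 49 μm/a
  mass loss = 49 μm/a × 7.85 g/cm³ = 384.7 g·m⁻²·a⁻¹
Ordering by g·m⁻²·a⁻¹: carbon steel (385) > copper (21.7) > zinc (14.7)

["carbon steel", "copper", "zinc"]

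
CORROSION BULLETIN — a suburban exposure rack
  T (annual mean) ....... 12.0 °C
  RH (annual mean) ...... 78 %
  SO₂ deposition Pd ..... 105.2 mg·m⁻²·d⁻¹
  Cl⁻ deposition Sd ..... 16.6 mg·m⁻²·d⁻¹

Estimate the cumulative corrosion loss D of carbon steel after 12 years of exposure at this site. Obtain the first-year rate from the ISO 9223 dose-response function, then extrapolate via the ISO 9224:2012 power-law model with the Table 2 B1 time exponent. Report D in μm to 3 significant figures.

carbon steel: T>10 °C ⇒ hinge -0.054·(12.0−10) = -0.1080
  SO₂ term: 1.77·105.2^0.52·exp(0.02·78-0.1080) = 85.12
  Sd branch = 0.102·Sd^0.62·e^(0.033·RH+0.04·T) = 12.34 μm/a
  r_corr = 85.12 + 12.34 = 97.46 μm/a
Long-term exponent b (ISO 9224 Table 2, B1) = 0.523
  D(12) = 97.46 × 12^0.523 = 97.46 × 3.668 = 357.5 μm

D(12) = 357 μm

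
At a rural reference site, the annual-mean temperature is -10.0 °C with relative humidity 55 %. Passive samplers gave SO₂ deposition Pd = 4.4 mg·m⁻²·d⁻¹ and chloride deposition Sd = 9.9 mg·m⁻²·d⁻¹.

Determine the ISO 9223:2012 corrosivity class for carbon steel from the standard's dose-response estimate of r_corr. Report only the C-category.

carbon steel: T≤10 °C ⇒ hinge +0.150·(-10.0−10) = -3.0000
  SO₂ term: 1.77·4.4^0.52·exp(0.02·55-3.0000) = 0.572
  Sd branch = 0.102·Sd^0.62·e^(0.033·RH+0.04·T) = 1.739 μm/a
  sum: 0.572 + 1.739 → r_corr = 2.312 μm/a
Category bounds: 1.3…25 μm/a bracket r_corr ⇒ C2

C2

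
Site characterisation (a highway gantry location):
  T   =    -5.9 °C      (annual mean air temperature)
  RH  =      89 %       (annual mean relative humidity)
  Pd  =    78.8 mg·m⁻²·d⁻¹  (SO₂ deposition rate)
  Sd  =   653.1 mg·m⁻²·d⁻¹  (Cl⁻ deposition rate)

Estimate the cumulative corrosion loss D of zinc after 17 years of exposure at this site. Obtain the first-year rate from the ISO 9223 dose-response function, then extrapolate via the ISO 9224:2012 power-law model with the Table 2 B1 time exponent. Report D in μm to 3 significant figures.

D(17) = 37.6 μm

zinc: temperature factor f = +0.038·(-15.9) = -0.6042
  Pd branch = 0.0129·Pd^0.44·e^(0.046·RH+f) = 2.888 μm/a
  Cl⁻ term: 0.0175·653.1^0.57·exp(0.008·89+0.085·-5.9) = 0.869
  r_corr = 2.888 + 0.869 = 3.757 μm/a
Long-term exponent b (ISO 9224 Table 2, B1) = 0.813
  D(17) = 3.757 × 17^0.813 = 3.757 × 10.01 = 37.6 μm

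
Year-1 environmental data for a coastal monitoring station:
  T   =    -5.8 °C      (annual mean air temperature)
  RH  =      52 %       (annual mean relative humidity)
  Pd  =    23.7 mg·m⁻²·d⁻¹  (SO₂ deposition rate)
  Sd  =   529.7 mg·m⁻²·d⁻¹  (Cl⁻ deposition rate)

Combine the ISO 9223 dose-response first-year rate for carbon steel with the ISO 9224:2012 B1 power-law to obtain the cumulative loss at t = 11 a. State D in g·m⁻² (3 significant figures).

D(11) = 671 g·m⁻²

carbon steel: f(T) = +0.150·(T−10) [T≤10 °C] = -2.3700
  sulphur-dioxide contribution → 2.428 μm/a
  chloride contribution → 21.98 μm/a
  ⇒ r_corr(carbon steel) = 24.41 μm/a
Power-law: D(11) = r_corr · 11^0.523
  D(11) = 24.41 × 11^0.523 = 24.41 × 3.505 = 85.54 μm
  Mass loss = 85.54 μm × 7.85 g/cm³ = 671.5 g·m⁻²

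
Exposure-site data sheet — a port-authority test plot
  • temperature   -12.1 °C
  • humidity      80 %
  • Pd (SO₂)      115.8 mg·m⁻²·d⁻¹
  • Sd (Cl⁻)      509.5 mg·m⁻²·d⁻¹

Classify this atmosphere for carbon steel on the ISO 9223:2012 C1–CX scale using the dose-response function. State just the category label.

carbon steel: T≤10 °C ⇒ hinge +0.150·(-12.1−10) = -3.3150
  Pd branch = 1.77·Pd^0.52·e^(0.02·RH+f) = 3.77 μm/a
  Cl⁻ term: 0.102·509.5^0.62·exp(0.033·80+0.04·-12.1) = 42.01
  sum: 3.77 + 42.01 → r_corr = 45.78 μm/a
ISO 9223 Table 2 (carbon steel): 25 < 45.8 ≤ 50 μm/a ⇒ C3

C3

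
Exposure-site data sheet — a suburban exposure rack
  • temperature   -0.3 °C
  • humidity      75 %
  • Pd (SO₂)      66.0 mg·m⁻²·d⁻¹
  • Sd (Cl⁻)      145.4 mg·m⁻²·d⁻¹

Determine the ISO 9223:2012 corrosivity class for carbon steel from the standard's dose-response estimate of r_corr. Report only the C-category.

carbon steel: temperature factor f = +0.150·(-10.3) = -1.5450
  Pd branch = 1.77·Pd^0.52·e^(0.02·RH+f) = 14.95 μm/a
  Cl⁻ term: 0.102·145.4^0.62·exp(0.033·75+0.04·-0.3) = 26.25
  sum: 14.95 + 26.25 → r_corr = 41.19 μm/a
ISO 9223 Table 2 (carbon steel): 25 < 41.2 ≤ 50 μm/a ⇒ C3

C3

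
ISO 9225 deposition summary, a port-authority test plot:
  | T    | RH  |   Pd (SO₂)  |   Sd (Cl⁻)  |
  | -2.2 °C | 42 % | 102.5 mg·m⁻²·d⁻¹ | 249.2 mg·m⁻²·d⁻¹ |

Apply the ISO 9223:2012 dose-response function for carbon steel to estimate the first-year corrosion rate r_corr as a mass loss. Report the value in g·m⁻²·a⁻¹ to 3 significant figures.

carbon steel: f(T) = +0.150·(T−10) [T≤10 °C] = -1.8300
  Pd branch = 1.77·Pd^0.52·e^(0.02·RH+f) = 7.305 μm/a
  Sd branch = 0.102·Sd^0.62·e^(0.033·RH+0.04·T) = 11.43 μm/a
  sum: 7.305 + 11.43 → r_corr = 18.74 μm/a
Convert to mass loss: 18.74 μm/a × 7.85 g/cm³ = 147.1 g·m⁻²·a⁻¹

r_corr = 147 g·m⁻²·a⁻¹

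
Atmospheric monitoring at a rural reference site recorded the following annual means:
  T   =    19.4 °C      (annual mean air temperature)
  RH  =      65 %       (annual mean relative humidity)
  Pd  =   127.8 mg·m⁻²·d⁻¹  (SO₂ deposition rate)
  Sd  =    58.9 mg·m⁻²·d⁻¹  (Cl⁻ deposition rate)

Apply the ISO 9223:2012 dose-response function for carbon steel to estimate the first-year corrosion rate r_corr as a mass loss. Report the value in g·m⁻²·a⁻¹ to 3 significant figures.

r_corr = 568 g·m⁻²·a⁻¹

carbon steel: f(T) = -0.054·(T−10) [T>10 °C] = -0.5076
  sulphur-dioxide contribution → 48.7 μm/a
  chloride contribution → 23.69 μm/a
  ⇒ r_corr(carbon steel) = 72.39 μm/a
Convert to mass loss: 72.39 μm/a × 7.85 g/cm³ = 568.3 g·m⁻²·a⁻¹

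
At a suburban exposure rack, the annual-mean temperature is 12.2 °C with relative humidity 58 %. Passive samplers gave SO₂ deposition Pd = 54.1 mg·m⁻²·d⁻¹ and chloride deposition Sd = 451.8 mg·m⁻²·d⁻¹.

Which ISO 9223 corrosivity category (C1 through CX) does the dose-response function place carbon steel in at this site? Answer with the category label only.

C5

carbon steel: f(T) = -0.054·(T−10) [T>10 °C] = -0.1188
  Pd branch = 1.77·Pd^0.52·e^(0.02·RH+f) = 39.94 μm/a
  Sd branch = 0.102·Sd^0.62·e^(0.033·RH+0.04·T) = 49.87 μm/a
  sum: 39.94 + 49.87 → r_corr = 89.81 μm/a
89.8 μm/a falls in (80, 200] for carbon steel → category C5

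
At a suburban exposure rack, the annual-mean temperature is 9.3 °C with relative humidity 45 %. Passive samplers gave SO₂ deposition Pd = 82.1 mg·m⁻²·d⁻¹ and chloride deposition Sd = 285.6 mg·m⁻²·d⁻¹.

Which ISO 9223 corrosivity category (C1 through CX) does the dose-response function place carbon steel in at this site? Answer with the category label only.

C4

carbon steel: f(T) = +0.150·(T−10) [T≤10 °C] = -0.1050
  Pd branch = 1.77·Pd^0.52·e^(0.02·RH+f) = 38.79 μm/a
  Sd branch = 0.102·Sd^0.62·e^(0.033·RH+0.04·T) = 21.76 μm/a
  r_corr = 38.79 + 21.76 = 60.55 μm/a
Category bounds: 50…80 μm/a bracket r_corr ⇒ C4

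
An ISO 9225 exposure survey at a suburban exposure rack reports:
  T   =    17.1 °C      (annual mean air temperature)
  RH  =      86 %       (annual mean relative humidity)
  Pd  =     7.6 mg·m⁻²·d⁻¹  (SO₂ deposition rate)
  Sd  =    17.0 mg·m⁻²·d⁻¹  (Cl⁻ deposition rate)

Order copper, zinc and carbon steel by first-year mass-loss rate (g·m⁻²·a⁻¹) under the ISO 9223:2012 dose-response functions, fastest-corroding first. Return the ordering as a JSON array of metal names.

copper: f(T) = -0.080·(T−10) [T>10 °C] = -0.5680
  SO₂ term: 0.0053·7.6^0.26·exp(0.059·86-0.5680) = 0.8132
  Sd branch = 0.01025·Sd^0.27·e^(0.036·RH+0.049·T) = 1.126 μm/a
  sum: 0.8132 + 1.126 → r_corr = 1.939 μm/a
  mass loss = 1.939 μm/a × 8.96 g/cm³ = 17.37 g·m⁻²·a⁻¹
zinc: f(T) = -0.071·(T−10) [T>10 °C] = -0.5041
  Pd branch = 0.0129·Pd^0.44·e^(0.046·RH+f) = 0.9938 μm/a
  Sd branch = 0.0175·Sd^0.57·e^(0.008·RH+0.085·T) = 0.7489 μm/a
  sum: 0.9938 + 0.7489 → r_corr = 1.743 μm/a
  mass loss = 1.743 μm/a × 7.14 g/cm³ = 12.44 g·m⁻²·a⁻¹
carbon steel: f(T) = -0.054·(T−10) [T>10 °C] = -0.3834
  SO₂ term: 1.77·7.6^0.52·exp(0.02·86-0.3834) = 19.34
  Sd branch = 0.102·Sd^0.62·e^(0.033·RH+0.04·T) = 20 μm/a
  r_corr = 19.34 + 20 = 39.34 μm/a
  mass loss = 39.34 μm/a × 7.85 g/cm³ = 308.8 g·m⁻²·a⁻¹
Ordering by g·m⁻²·a⁻¹: carbon steel (309) > copper (17.4) > zinc (12.4)

["carbon steel", "copper", "zinc"]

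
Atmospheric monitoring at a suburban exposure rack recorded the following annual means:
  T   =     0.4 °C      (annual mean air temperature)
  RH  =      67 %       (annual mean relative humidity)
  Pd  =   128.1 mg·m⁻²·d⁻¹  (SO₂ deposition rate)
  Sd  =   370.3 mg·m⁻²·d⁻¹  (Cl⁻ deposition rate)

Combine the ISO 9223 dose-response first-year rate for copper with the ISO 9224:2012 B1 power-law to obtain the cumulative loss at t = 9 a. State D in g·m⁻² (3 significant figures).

D(9) = 33.6 g·m⁻²

copper: temperature factor f = +0.126·(-9.6) = -1.2096
  Pd branch = 0.0053·Pd^0.26·e^(0.059·RH+f) = 0.2909 μm/a
  Cl⁻ term: 0.01025·370.3^0.27·exp(0.036·67+0.049·0.4) = 0.5758
  r_corr = 0.2909 + 0.5758 = 0.8666 μm/a
Long-term exponent b (ISO 9224 Table 2, B1) = 0.667
  D(9) = 0.8666 × 9^0.667 = 0.8666 × 4.33 = 3.753 μm
  Mass loss = 3.753 μm × 8.96 g/cm³ = 33.62 g·m⁻²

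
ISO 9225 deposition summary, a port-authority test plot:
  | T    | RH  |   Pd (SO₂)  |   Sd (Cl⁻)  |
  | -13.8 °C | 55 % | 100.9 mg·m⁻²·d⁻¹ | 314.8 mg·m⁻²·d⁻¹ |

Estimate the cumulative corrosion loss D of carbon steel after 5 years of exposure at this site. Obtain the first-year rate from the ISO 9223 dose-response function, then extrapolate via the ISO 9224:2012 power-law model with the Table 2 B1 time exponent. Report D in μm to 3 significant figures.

D(5) = 33.4 μm

carbon steel: temperature factor f = +0.150·(-23.8) = -3.5700
  SO₂ term: 1.77·100.9^0.52·exp(0.02·55-3.5700) = 1.649
  Cl⁻ term: 0.102·314.8^0.62·exp(0.033·55+0.04·-13.8) = 12.76
  sum: 1.649 + 12.76 → r_corr = 14.41 μm/a
ISO 9224: D(t) = r_corr · t^b with b = 0.523 (carbon steel, B1)
  D(5) = 14.41 × 5^0.523 = 14.41 × 2.32 = 33.44 μm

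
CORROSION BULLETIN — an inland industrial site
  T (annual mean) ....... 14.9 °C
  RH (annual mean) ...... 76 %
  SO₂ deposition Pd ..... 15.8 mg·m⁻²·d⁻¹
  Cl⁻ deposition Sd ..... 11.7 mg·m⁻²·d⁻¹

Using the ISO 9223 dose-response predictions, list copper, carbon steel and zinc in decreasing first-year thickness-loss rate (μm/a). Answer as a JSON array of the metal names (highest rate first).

["carbon steel", "zinc", "copper"]

copper: f(T) = -0.080·(T−10) [T>10 °C] = -0.3920
  sulphur-dioxide contribution → 0.6502 μm/a
  chloride contribution → 0.6374 μm/a
  total first-year rate 1.288 μm/a
carbon steel: temperature factor f = -0.054·(4.9) = -0.2646
  sulphur-dioxide contribution → 26.09 μm/a
  chloride contribution → 10.45 μm/a
  ⇒ r_corr(carbon steel) = 36.54 μm/a
zinc: T>10 °C ⇒ hinge -0.071·(14.9−10) = -0.3479
  sulphur-dioxide contribution → 1.012 μm/a
  chloride contribution → 0.4634 μm/a
  ⇒ r_corr(zinc) = 1.475 μm/a
Ordering by μm/a: carbon steel (36.5) > zinc (1.48) > copper (1.29)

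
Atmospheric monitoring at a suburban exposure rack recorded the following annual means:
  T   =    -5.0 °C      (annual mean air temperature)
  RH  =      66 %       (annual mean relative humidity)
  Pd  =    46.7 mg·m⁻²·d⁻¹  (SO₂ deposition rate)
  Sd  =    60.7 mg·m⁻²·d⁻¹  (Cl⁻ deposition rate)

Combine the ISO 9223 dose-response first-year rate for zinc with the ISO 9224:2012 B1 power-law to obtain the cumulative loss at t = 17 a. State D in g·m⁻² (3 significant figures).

D(17) = 73.3 g·m⁻²

zinc: temperature factor f = +0.038·(-15.0) = -0.5700
  SO₂ term: 0.0129·46.7^0.44·exp(0.046·66-0.5700) = 0.8243
  Sd branch = 0.0175·Sd^0.57·e^(0.008·RH+0.085·T) = 0.2015 μm/a
  r_corr = 0.8243 + 0.2015 = 1.026 μm/a
ISO 9224: D(t) = r_corr · t^b with b = 0.813 (zinc, B1)
  D(17) = 1.026 × 17^0.813 = 1.026 × 10.01 = 10.27 μm
  Mass loss = 10.27 μm × 7.14 g/cm³ = 73.3 g·m⁻²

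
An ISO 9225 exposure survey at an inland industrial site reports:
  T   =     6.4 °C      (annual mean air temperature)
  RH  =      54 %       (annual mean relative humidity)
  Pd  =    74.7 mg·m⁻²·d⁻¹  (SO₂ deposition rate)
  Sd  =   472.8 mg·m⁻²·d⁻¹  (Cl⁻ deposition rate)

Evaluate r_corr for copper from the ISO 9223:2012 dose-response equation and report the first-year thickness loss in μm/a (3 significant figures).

copper: T≤10 °C ⇒ hinge +0.126·(6.4−10) = -0.4536
  SO₂ term: 0.0053·74.7^0.26·exp(0.059·54-0.4536) = 0.25
  Cl⁻ term: 0.01025·472.8^0.27·exp(0.036·54+0.049·6.4) = 0.5168
  sum: 0.25 + 0.5168 → r_corr = 0.7669 μm/a

r_corr = 0.767 μm/a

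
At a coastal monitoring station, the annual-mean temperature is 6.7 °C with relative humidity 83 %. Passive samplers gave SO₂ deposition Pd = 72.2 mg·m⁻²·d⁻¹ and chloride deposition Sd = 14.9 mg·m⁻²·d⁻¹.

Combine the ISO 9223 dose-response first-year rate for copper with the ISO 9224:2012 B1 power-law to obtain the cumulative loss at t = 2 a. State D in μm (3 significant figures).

copper: temperature factor f = +0.126·(-3.3) = -0.4158
  Pd branch = 0.0053·Pd^0.26·e^(0.059·RH+f) = 1.424 μm/a
  Cl⁻ term: 0.01025·14.9^0.27·exp(0.036·83+0.049·6.7) = 0.5858
  r_corr = 1.424 + 0.5858 = 2.01 μm/a
ISO 9224: D(t) = r_corr · t^b with b = 0.667 (copper, B1)
  D(2) = 2.01 × 2^0.667 = 2.01 × 1.588 = 3.192 μm

D(2) = 3.19 μm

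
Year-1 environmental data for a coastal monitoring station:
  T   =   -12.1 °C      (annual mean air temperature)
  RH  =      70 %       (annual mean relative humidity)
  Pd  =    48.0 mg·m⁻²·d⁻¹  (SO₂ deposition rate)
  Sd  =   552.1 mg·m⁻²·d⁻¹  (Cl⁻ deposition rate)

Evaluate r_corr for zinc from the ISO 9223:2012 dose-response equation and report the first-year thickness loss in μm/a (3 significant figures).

zinc: temperature factor f = +0.038·(-22.1) = -0.8398
  sulphur-dioxide contribution → 0.7657 μm/a
  chloride contribution → 0.4004 μm/a
  ⇒ r_corr(zinc) = 1.166 μm/a

r_corr = 1.17 μm/a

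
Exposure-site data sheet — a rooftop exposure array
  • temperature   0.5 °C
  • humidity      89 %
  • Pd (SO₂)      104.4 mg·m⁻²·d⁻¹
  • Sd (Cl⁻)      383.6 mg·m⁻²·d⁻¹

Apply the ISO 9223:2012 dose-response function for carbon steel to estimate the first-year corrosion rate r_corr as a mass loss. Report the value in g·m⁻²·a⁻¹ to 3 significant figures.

carbon steel: f(T) = +0.150·(T−10) [T≤10 °C] = -1.4250
  sulphur-dioxide contribution → 28.31 μm/a
  chloride contribution → 78.49 μm/a
  ⇒ r_corr(carbon steel) = 106.8 μm/a
Convert to mass loss: 106.8 μm/a × 7.85 g/cm³ = 838.3 g·m⁻²·a⁻¹

r_corr = 838 g·m⁻²·a⁻¹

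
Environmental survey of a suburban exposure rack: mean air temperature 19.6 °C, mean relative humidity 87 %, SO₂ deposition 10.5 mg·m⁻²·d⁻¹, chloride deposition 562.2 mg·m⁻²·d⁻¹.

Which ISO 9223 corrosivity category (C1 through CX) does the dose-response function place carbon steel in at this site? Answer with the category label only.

CX

carbon steel: f(T) = -0.054·(T−10) [T>10 °C] = -0.5184
  SO₂ term: 1.77·10.5^0.52·exp(0.02·87-0.5184) = 20.4
  Sd branch = 0.102·Sd^0.62·e^(0.033·RH+0.04·T) = 199.9 μm/a
  sum: 20.4 + 199.9 → r_corr = 220.3 μm/a
220 μm/a falls in (200, 700] for carbon steel → category CX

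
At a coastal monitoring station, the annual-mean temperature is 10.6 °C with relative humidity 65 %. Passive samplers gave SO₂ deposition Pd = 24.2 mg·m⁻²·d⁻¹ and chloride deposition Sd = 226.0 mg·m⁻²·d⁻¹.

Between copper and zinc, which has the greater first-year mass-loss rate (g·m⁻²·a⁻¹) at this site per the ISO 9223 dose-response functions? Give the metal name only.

zinc

copper: temperature factor f = -0.080·(0.6) = -0.0480
  SO₂ term: 0.0053·24.2^0.26·exp(0.059·65-0.0480) = 0.5355
  Sd branch = 0.01025·Sd^0.27·e^(0.036·RH+0.049·T) = 0.773 μm/a
  r_corr = 0.5355 + 0.773 = 1.308 μm/a
  mass loss = 1.308 μm/a × 8.96 g/cm³ = 11.72 g·m⁻²·a⁻¹
zinc: T>10 °C ⇒ hinge -0.071·(10.6−10) = -0.0426
  SO₂ term: 0.0129·24.2^0.44·exp(0.046·65-0.0426) = 0.9989
  Sd branch = 0.0175·Sd^0.57·e^(0.008·RH+0.085·T) = 1.592 μm/a
  sum: 0.9989 + 1.592 → r_corr = 2.591 μm/a
  mass loss = 2.591 μm/a × 7.14 g/cm³ = 18.5 g·m⁻²·a⁻¹
Ordering by g·m⁻²·a⁻¹: zinc (18.5) > copper (11.7)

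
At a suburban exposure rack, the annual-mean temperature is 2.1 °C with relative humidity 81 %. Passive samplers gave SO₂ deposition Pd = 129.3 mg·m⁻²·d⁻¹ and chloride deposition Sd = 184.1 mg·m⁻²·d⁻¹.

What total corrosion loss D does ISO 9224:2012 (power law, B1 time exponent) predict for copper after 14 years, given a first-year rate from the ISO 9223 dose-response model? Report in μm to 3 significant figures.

D(14) = 9.78 μm

copper: T≤10 °C ⇒ hinge +0.126·(2.1−10) = -0.9954
  sulphur-dioxide contribution → 0.8251 μm/a
  chloride contribution → 0.8578 μm/a
  ⇒ r_corr(copper) = 1.683 μm/a
ISO 9224: D(t) = r_corr · t^b with b = 0.667 (copper, B1)
  D(14) = 1.683 × 14^0.667 = 1.683 × 5.814 = 9.784 μm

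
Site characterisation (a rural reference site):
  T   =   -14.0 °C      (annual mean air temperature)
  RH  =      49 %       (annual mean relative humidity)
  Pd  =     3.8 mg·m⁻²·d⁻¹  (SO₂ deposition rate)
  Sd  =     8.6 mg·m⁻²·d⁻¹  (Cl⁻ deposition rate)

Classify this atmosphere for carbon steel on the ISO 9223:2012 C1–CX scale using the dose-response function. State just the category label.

C2

carbon steel: f(T) = +0.150·(T−10) [T≤10 °C] = -3.6000
  SO₂ term: 1.77·3.8^0.52·exp(0.02·49-3.6000) = 0.258
  Sd branch = 0.102·Sd^0.62·e^(0.033·RH+0.04·T) = 1.114 μm/a
  sum: 0.258 + 1.114 → r_corr = 1.372 μm/a
1.37 μm/a falls in (1.3, 25] for carbon steel → category C2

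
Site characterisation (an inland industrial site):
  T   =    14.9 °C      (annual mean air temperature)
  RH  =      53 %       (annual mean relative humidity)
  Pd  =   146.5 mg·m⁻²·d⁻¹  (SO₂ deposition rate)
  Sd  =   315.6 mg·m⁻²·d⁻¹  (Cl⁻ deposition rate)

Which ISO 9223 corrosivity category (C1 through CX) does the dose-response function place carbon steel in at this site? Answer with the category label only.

C5

carbon steel: f(T) = -0.054·(T−10) [T>10 °C] = -0.2646
  sulphur-dioxide contribution → 52.44 μm/a
  chloride contribution → 37.71 μm/a
  ⇒ r_corr(carbon steel) = 90.15 μm/a
ISO 9223 Table 2 (carbon steel): 80 < 90.2 ≤ 200 μm/a ⇒ C5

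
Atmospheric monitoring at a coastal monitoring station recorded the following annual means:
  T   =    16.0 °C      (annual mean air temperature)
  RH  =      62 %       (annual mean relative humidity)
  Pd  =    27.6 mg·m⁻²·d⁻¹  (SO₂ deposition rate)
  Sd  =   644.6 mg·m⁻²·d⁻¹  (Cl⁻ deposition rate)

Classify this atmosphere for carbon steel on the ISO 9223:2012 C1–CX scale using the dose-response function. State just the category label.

carbon steel: f(T) = -0.054·(T−10) [T>10 °C] = -0.3240
  SO₂ term: 1.77·27.6^0.52·exp(0.02·62-0.3240) = 24.83
  Cl⁻ term: 0.102·644.6^0.62·exp(0.033·62+0.04·16.0) = 82.58
  r_corr = 24.83 + 82.58 = 107.4 μm/a
Category bounds: 80…200 μm/a bracket r_corr ⇒ C5

C5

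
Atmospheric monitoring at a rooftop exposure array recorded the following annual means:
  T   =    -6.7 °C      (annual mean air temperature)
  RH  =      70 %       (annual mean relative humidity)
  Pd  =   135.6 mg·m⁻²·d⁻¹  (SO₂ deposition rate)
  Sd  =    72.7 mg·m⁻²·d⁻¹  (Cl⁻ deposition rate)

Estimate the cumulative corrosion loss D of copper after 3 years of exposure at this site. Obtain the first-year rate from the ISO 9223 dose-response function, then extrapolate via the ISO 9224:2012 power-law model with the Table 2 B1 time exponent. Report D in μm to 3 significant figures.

copper: T≤10 °C ⇒ hinge +0.126·(-6.7−10) = -2.1042
  sulphur-dioxide contribution → 0.144 μm/a
  chloride contribution → 0.2919 μm/a
  total first-year rate 0.4359 μm/a
ISO 9224: D(t) = r_corr · t^b with b = 0.667 (copper, B1)
  D(3) = 0.4359 × 3^0.667 = 0.4359 × 2.081 = 0.907 μm

D(3) = 0.907 μm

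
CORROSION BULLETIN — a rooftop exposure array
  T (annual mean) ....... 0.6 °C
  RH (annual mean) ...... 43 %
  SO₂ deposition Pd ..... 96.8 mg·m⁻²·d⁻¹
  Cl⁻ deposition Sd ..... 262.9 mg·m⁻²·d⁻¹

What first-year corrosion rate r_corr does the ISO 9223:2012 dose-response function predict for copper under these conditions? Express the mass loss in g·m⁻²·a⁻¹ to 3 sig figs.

r_corr = 2.60 g·m⁻²·a⁻¹

copper: temperature factor f = +0.126·(-9.4) = -1.1844
  SO₂ term: 0.0053·96.8^0.26·exp(0.059·43-1.1844) = 0.0673
  Cl⁻ term: 0.01025·262.9^0.27·exp(0.036·43+0.049·0.6) = 0.2234
  r_corr = 0.0673 + 0.2234 = 0.2907 μm/a
Convert to mass loss: 0.2907 μm/a × 8.96 g/cm³ = 2.605 g·m⁻²·a⁻¹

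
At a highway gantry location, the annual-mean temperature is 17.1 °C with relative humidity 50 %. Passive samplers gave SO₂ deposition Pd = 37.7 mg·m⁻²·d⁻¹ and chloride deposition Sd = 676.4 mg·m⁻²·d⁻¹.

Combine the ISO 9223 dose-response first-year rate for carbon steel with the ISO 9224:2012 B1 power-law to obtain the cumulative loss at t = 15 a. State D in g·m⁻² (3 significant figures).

carbon steel: T>10 °C ⇒ hinge -0.054·(17.1−10) = -0.3834
  sulphur-dioxide contribution → 21.65 μm/a
  chloride contribution → 59.84 μm/a
  total first-year rate 81.49 μm/a
Power-law: D(15) = r_corr · 15^0.523
  D(15) = 81.49 × 15^0.523 = 81.49 × 4.122 = 335.9 μm
  Mass loss = 335.9 μm × 7.85 g/cm³ = 2637 g·m⁻²

D(15) = 2.64e+03 g·m⁻²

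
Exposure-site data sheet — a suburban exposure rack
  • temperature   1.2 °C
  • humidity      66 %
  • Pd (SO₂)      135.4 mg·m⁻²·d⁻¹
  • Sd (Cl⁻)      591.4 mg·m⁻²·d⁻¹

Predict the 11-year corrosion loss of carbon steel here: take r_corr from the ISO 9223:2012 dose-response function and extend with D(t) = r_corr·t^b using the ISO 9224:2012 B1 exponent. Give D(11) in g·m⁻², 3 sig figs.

D(11) = 1.98e+03 g·m⁻²

carbon steel: T≤10 °C ⇒ hinge +0.150·(1.2−10) = -1.3200
  sulphur-dioxide contribution → 22.72 μm/a
  chloride contribution → 49.42 μm/a
  total first-year rate 72.14 μm/a
ISO 9224: D(t) = r_corr · t^b with b = 0.523 (carbon steel, B1)
  D(11) = 72.14 × 11^0.523 = 72.14 × 3.505 = 252.8 μm
  Mass loss = 252.8 μm × 7.85 g/cm³ = 1985 g·m⁻²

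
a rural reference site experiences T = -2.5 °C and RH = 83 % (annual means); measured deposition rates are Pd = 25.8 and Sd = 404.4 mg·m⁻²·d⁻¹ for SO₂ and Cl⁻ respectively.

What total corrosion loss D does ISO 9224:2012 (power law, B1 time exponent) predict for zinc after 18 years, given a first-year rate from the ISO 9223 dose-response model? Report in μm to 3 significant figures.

zinc: f(T) = +0.038·(T−10) [T≤10 °C] = -0.4750
  Pd branch = 0.0129·Pd^0.44·e^(0.046·RH+f) = 1.526 μm/a
  Cl⁻ term: 0.0175·404.4^0.57·exp(0.008·83+0.085·-2.5) = 0.8414
  r_corr = 1.526 + 0.8414 = 2.367 μm/a
ISO 9224: D(t) = r_corr · t^b with b = 0.813 (zinc, B1)
  D(18) = 2.367 × 18^0.813 = 2.367 × 10.48 = 24.82 μm

D(18) = 24.8 μm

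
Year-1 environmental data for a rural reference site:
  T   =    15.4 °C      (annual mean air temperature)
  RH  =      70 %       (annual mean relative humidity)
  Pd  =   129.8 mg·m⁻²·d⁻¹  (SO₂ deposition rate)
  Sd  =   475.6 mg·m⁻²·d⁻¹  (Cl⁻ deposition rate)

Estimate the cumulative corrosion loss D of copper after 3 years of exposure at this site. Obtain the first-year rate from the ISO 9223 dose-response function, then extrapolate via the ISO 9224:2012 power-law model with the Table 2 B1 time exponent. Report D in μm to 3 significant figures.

copper: T>10 °C ⇒ hinge -0.080·(15.4−10) = -0.4320
  Pd branch = 0.0053·Pd^0.26·e^(0.059·RH+f) = 0.7581 μm/a
  Cl⁻ term: 0.01025·475.6^0.27·exp(0.036·70+0.049·15.4) = 1.431
  sum: 0.7581 + 1.431 → r_corr = 2.189 μm/a
ISO 9224: D(t) = r_corr · t^b with b = 0.667 (copper, B1)
  D(3) = 2.189 × 3^0.667 = 2.189 × 2.081 = 4.556 μm

D(3) = 4.56 μm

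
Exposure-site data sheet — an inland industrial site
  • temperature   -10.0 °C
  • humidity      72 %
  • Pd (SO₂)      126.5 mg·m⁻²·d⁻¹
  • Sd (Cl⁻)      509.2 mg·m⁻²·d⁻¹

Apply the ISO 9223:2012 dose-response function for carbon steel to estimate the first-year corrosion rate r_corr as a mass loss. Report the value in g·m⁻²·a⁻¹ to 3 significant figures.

r_corr = 312 g·m⁻²·a⁻¹

carbon steel: temperature factor f = +0.150·(-20.0) = -3.0000
  SO₂ term: 1.77·126.5^0.52·exp(0.02·72-3.0000) = 4.609
  Cl⁻ term: 0.102·509.2^0.62·exp(0.033·72+0.04·-10.0) = 35.08
  r_corr = 4.609 + 35.08 = 39.69 μm/a
Convert to mass loss: 39.69 μm/a × 7.85 g/cm³ = 311.5 g·m⁻²·a⁻¹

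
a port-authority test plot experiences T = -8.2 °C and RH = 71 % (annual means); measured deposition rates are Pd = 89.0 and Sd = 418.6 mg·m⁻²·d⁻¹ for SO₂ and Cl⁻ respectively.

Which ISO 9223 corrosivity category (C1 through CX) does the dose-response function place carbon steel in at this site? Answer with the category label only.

C3

carbon steel: temperature factor f = +0.150·(-18.2) = -2.7300
  Pd branch = 1.77·Pd^0.52·e^(0.02·RH+f) = 4.929 μm/a
  Cl⁻ term: 0.102·418.6^0.62·exp(0.033·71+0.04·-8.2) = 32.3
  sum: 4.929 + 32.3 → r_corr = 37.23 μm/a
37.2 μm/a falls in (25, 50] for carbon steel → category C3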